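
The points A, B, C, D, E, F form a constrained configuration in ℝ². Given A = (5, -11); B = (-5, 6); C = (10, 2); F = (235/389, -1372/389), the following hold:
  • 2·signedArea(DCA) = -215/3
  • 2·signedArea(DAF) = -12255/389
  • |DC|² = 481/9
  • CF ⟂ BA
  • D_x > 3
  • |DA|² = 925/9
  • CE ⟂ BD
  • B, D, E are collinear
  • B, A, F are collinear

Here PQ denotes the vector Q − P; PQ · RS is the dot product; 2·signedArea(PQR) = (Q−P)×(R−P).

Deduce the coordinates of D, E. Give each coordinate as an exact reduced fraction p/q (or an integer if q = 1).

D = (10/3, -1)
E = (6145/1066, -3243/1066)

1. D_x = 10/3  [2·signedArea(DAF) = -12255/389 ∩ 2·signedArea(DCA) = -215/3]
2. D_y = -1  [2·signedArea(DAF) = -12255/389 ∩ 2·signedArea(DCA) = -215/3]
   → D = (10/3, -1)
3. E_x = 6145/1066  [B, D, E are collinear ∩ CE ⟂ BD]
4. E_y = -3243/1066  [B, D, E are collinear ∩ CE ⟂ BD]
   → E = (6145/1066, -3243/1066)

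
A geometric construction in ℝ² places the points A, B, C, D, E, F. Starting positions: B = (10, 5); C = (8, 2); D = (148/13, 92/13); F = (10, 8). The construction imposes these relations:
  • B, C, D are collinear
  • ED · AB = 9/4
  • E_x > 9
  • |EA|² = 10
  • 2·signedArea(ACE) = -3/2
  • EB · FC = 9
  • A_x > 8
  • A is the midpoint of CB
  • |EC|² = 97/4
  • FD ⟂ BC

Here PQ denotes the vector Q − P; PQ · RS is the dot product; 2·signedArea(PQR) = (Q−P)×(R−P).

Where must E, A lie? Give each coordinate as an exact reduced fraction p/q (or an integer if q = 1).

A = (9, 7/2)
E = (10, 13/2)

1. A_x = 9  [A is the midpoint of CB]
2. A_y = 7/2  [A is the midpoint of CB]
   → A = (9, 7/2)
3. E_x = 10  [ED · AB = 9/4 ∩ 2·signedArea(ACE) = -3/2]
4. E_y = 13/2  [ED · AB = 9/4 ∩ 2·signedArea(ACE) = -3/2]
   → E = (10, 13/2)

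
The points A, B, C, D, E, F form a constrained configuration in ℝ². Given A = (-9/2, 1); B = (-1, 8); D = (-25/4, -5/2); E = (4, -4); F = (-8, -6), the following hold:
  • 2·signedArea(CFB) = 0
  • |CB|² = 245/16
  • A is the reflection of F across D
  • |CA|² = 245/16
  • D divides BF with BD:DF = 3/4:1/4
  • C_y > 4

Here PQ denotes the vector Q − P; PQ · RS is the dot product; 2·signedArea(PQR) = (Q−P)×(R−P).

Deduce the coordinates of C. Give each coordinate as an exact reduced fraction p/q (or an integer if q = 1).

C = (-11/4, 9/2)

1. C_x = -11/4  [line -14·x + 7·y + -70 = 0 ∩ |CA|² = 245/16]
2. C_y = 9/2  [line -14·x + 7·y + -70 = 0 ∩ |CA|² = 245/16]
   → C = (-11/4, 9/2)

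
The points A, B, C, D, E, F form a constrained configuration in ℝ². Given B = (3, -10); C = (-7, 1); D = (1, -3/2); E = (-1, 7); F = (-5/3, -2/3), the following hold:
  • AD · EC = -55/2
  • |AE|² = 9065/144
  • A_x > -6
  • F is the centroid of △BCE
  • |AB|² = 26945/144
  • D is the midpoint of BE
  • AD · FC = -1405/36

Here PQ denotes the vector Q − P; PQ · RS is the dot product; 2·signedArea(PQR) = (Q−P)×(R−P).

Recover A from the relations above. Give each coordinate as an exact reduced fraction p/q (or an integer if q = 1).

1. A_x = -17/3  [AD · EC = -55/2 ∩ AD · FC = -1405/36]
2. A_y = 7/12  [AD · EC = -55/2 ∩ AD · FC = -1405/36]
   → A = (-17/3, 7/12)

A = (-17/3, 7/12)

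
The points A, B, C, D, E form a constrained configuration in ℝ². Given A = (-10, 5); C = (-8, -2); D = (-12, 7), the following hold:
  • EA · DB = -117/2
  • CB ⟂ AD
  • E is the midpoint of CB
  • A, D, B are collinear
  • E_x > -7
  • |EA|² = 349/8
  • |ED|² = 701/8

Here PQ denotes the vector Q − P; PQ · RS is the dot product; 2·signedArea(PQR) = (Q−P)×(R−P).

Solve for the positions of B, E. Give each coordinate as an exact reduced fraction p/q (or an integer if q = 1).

1. B_x = -11/2  [A, D, B are collinear ∩ CB ⟂ AD]
2. B_y = 1/2  [A, D, B are collinear ∩ CB ⟂ AD]
   → B = (-11/2, 1/2)
3. E_x = -27/4  [E is the midpoint of CB]
4. E_y = -3/4  [E is the midpoint of CB]
   → E = (-27/4, -3/4)

B = (-11/2, 1/2)
E = (-27/4, -3/4)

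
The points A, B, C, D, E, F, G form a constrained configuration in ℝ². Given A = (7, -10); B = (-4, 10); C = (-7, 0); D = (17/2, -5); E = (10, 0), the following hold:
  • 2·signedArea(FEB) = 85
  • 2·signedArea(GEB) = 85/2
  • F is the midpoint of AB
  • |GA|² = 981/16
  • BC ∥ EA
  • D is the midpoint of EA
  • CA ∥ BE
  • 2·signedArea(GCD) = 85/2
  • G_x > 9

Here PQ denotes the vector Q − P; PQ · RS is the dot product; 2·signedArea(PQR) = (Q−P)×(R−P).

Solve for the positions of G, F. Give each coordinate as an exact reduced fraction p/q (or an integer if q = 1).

F = (3/2, 0)
G = (37/4, -5/2)

1. G_x = 37/4  [2·signedArea(GEB) = 85/2 ∩ 2·signedArea(GCD) = 85/2]
2. G_y = -5/2  [2·signedArea(GEB) = 85/2 ∩ 2·signedArea(GCD) = 85/2]
   → G = (37/4, -5/2)
3. F_x = 3/2  [F is the midpoint of AB]
4. F_y = 0  [F is the midpoint of AB]
   → F = (3/2, 0)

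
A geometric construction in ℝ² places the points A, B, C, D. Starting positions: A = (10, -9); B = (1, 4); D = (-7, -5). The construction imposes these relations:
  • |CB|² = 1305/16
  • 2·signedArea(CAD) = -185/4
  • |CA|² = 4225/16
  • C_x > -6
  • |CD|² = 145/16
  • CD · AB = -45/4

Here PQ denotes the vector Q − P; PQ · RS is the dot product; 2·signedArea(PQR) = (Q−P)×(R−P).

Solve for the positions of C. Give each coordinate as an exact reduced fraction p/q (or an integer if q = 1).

C = (-5, -11/4)

1. C_x = -5  [2·signedArea(CAD) = -185/4 ∩ CD · AB = -45/4]
2. C_y = -11/4  [2·signedArea(CAD) = -185/4 ∩ CD · AB = -45/4]
   → C = (-5, -11/4)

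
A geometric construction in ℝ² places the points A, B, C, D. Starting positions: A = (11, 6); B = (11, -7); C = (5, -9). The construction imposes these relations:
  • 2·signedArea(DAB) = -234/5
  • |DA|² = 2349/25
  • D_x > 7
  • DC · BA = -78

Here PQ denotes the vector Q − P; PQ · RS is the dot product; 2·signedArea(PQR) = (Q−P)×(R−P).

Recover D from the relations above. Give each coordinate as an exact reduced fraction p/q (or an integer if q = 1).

1. D_x = 37/5  [DC · BA = -78 ∩ 2·signedArea(DAB) = -234/5]
2. D_y = -3  [DC · BA = -78 ∩ 2·signedArea(DAB) = -234/5]
   → D = (37/5, -3)

D = (37/5, -3)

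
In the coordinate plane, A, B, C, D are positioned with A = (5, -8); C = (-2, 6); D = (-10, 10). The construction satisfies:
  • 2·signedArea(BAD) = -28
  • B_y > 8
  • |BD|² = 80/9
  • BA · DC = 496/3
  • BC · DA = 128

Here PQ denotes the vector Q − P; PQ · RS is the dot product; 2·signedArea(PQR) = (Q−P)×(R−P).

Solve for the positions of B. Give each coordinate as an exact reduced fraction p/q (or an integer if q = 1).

1. B_x = -22/3  [2·signedArea(BAD) = -28 ∩ BC · DA = 128]
2. B_y = 26/3  [2·signedArea(BAD) = -28 ∩ BC · DA = 128]
   → B = (-22/3, 26/3)

B = (-22/3, 26/3)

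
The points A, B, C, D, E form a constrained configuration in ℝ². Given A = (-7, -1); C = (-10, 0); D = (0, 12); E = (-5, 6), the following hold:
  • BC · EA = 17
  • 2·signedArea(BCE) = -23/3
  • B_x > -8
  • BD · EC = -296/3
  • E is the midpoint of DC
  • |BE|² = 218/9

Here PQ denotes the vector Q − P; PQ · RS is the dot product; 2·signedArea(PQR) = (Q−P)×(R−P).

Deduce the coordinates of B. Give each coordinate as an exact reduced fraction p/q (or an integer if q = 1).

1. B_x = -22/3  [BC · EA = 17 ∩ 2·signedArea(BCE) = -23/3]
2. B_y = 5/3  [BC · EA = 17 ∩ 2·signedArea(BCE) = -23/3]
   → B = (-22/3, 5/3)

B = (-22/3, 5/3)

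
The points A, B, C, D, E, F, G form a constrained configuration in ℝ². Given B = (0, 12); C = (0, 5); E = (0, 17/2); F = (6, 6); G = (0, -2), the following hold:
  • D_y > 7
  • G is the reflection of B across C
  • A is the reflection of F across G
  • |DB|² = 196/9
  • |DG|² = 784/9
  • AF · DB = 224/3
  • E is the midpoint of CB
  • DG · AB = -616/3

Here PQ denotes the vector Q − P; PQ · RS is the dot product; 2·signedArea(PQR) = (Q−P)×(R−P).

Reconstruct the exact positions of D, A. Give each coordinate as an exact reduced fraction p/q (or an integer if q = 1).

1. A_x = -6  [A is the reflection of F across G]
2. A_y = -10  [A is the reflection of F across G]
   → A = (-6, -10)
3. D_x = 0  [DG · AB = -616/3 ∩ AF · DB = 224/3]
4. D_y = 22/3  [DG · AB = -616/3 ∩ AF · DB = 224/3]
   → D = (0, 22/3)

A = (-6, -10)
D = (0, 22/3)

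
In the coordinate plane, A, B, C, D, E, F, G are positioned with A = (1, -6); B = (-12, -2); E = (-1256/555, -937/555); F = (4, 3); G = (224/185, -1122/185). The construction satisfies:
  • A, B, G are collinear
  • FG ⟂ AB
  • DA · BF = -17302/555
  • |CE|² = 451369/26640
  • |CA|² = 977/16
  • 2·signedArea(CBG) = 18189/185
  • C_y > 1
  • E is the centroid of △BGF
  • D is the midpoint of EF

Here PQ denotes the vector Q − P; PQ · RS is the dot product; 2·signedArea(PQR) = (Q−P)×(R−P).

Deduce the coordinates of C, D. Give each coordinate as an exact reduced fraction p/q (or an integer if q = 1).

1. C_x = 0  [line 752/185·x + 2444/185·y + -4277/185 = 0 ∩ |CA|² = 977/16]
2. C_y = 7/4  [line 752/185·x + 2444/185·y + -4277/185 = 0 ∩ |CA|² = 977/16]
   → C = (0, 7/4)
3. D_x = 482/555  [D is the midpoint of EF]
4. D_y = 364/555  [D is the midpoint of EF]
   → D = (482/555, 364/555)

C = (0, 7/4)
D = (482/555, 364/555)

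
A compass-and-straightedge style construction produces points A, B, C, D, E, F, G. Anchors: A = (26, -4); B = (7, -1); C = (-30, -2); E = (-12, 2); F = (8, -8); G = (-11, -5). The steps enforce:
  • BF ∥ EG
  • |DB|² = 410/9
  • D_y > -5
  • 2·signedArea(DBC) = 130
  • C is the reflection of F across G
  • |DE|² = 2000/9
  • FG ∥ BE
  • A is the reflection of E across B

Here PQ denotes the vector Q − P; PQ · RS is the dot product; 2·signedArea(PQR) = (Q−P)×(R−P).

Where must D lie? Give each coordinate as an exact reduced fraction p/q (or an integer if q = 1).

D = (4/3, -14/3)

1. D_x = 4/3  [line 1·x + -37·y + -174 = 0 ∩ |DE|² = 2000/9]
2. D_y = -14/3  [line 1·x + -37·y + -174 = 0 ∩ |DE|² = 2000/9]
   → D = (4/3, -14/3)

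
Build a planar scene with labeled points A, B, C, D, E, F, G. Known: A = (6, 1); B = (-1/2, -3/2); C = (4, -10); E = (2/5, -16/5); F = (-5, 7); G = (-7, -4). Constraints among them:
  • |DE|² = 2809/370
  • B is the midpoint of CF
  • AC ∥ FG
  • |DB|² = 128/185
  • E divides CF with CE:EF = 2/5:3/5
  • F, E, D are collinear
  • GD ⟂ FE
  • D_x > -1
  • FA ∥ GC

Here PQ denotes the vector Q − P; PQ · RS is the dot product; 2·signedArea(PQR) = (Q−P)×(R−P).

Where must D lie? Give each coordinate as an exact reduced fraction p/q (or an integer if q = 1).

1. D_x = -329/370  [F, E, D are collinear ∩ GD ⟂ FE]
2. D_y = -283/370  [F, E, D are collinear ∩ GD ⟂ FE]
   → D = (-329/370, -283/370)

D = (-329/370, -283/370)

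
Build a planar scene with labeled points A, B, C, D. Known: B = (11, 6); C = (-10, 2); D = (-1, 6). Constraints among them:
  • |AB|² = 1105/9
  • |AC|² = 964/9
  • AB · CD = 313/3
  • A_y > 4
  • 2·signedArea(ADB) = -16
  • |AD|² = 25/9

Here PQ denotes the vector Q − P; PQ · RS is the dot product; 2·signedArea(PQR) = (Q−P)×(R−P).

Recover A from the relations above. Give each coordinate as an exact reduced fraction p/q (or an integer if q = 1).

A = (0, 14/3)

1. A_x = 0  [2·signedArea(ADB) = -16 ∩ AB · CD = 313/3]
2. A_y = 14/3  [2·signedArea(ADB) = -16 ∩ AB · CD = 313/3]
   → A = (0, 14/3)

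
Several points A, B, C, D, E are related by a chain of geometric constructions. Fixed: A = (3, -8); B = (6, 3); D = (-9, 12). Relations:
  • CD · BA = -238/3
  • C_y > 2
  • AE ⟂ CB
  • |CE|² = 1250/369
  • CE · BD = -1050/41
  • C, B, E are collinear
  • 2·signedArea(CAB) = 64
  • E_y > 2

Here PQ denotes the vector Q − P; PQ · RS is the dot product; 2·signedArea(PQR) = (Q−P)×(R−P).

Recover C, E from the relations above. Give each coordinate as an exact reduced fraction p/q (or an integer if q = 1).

1. C_x = 0  [2·signedArea(CAB) = 64 ∩ CD · BA = -238/3]
2. C_y = 7/3  [2·signedArea(CAB) = 64 ∩ CD · BA = -238/3]
   → C = (0, 7/3)
3. E_x = 75/41  [C, B, E are collinear ∩ AE ⟂ CB]
4. E_y = 104/41  [C, B, E are collinear ∩ AE ⟂ CB]
   → E = (75/41, 104/41)

C = (0, 7/3)
E = (75/41, 104/41)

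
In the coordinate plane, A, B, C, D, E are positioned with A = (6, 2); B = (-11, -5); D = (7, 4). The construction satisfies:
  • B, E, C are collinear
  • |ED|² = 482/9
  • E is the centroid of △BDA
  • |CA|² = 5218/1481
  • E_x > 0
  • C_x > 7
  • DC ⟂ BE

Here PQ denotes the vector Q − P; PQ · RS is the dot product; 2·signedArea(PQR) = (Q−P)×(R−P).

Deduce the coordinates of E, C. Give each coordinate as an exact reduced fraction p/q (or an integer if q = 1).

1. E_x = 2/3  [E is the centroid of △BDA]
2. E_y = 1/3  [E is the centroid of △BDA]
   → E = (2/3, 1/3)
3. C_x = 10799/1481  [B, E, C are collinear ∩ DC ⟂ BE]
4. C_y = 4979/1481  [B, E, C are collinear ∩ DC ⟂ BE]
   → C = (10799/1481, 4979/1481)

C = (10799/1481, 4979/1481)
E = (2/3, 1/3)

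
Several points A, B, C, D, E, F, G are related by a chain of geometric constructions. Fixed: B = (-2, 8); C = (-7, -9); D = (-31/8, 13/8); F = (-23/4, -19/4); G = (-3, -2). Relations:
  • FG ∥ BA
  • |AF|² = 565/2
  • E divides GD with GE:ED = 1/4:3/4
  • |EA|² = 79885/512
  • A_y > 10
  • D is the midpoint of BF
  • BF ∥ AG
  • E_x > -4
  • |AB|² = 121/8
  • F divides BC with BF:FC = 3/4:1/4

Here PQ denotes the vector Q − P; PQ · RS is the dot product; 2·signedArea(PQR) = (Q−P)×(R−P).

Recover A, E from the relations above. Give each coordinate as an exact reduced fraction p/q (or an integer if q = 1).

A = (3/4, 43/4)
E = (-103/32, -35/32)

1. A_x = 3/4  [BF ∥ AG ∩ FG ∥ BA]
2. A_y = 43/4  [BF ∥ AG ∩ FG ∥ BA]
   → A = (3/4, 43/4)
3. E_x = -103/32  [E divides GD with GE:ED = 1/4:3/4]
4. E_y = -35/32  [E divides GD with GE:ED = 1/4:3/4]
   → E = (-103/32, -35/32)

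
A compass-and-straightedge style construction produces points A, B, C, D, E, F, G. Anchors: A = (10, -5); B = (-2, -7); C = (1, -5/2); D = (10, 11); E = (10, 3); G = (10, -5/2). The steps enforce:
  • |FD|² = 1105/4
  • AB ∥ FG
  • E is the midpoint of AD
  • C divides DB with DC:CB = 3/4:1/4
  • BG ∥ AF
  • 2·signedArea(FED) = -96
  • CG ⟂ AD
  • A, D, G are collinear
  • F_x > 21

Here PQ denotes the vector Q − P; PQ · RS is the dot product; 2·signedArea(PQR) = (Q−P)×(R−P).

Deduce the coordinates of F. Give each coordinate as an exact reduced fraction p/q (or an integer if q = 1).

1. F_x = 22  [AB ∥ FG ∩ BG ∥ AF]
2. F_y = -1/2  [AB ∥ FG ∩ BG ∥ AF]
   → F = (22, -1/2)

F = (22, -1/2)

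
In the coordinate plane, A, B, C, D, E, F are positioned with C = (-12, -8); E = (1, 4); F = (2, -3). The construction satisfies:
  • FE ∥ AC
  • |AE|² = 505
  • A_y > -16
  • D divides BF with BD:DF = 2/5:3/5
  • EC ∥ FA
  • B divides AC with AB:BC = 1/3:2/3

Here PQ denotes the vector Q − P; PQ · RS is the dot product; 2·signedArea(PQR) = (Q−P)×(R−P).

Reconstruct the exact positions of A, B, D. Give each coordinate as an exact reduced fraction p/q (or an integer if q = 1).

A = (-11, -15)
B = (-34/3, -38/3)
D = (-6, -44/5)

1. A_x = -11  [FE ∥ AC ∩ EC ∥ FA]
2. A_y = -15  [FE ∥ AC ∩ EC ∥ FA]
   → A = (-11, -15)
3. B_x = -34/3  [B divides AC with AB:BC = 1/3:2/3]
4. B_y = -38/3  [B divides AC with AB:BC = 1/3:2/3]
   → B = (-34/3, -38/3)
5. D_x = -6  [D divides BF with BD:DF = 2/5:3/5]
6. D_y = -44/5  [D divides BF with BD:DF = 2/5:3/5]
   → D = (-6, -44/5)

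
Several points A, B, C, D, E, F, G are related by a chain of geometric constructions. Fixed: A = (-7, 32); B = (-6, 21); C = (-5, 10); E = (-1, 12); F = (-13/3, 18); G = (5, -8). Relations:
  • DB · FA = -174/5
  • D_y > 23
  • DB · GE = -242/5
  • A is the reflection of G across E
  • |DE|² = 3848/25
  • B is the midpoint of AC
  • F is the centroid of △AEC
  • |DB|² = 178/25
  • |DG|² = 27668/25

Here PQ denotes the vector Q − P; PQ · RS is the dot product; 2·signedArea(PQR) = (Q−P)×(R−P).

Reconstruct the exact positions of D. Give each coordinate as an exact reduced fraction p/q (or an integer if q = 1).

1. D_x = -27/5  [DB · FA = -174/5 ∩ DB · GE = -242/5]
2. D_y = 118/5  [DB · FA = -174/5 ∩ DB · GE = -242/5]
   → D = (-27/5, 118/5)

D = (-27/5, 118/5)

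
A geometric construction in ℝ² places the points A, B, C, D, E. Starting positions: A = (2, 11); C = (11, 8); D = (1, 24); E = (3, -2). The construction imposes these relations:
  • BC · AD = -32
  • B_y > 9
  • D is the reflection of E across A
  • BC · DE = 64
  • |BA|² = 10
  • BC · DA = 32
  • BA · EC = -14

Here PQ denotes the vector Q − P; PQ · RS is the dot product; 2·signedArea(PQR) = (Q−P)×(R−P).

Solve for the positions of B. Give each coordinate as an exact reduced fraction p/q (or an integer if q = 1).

B = (5, 10)

1. B_x = 5  [BC · DE = 64 ∩ BA · EC = -14]
2. B_y = 10  [BC · DE = 64 ∩ BA · EC = -14]
   → B = (5, 10)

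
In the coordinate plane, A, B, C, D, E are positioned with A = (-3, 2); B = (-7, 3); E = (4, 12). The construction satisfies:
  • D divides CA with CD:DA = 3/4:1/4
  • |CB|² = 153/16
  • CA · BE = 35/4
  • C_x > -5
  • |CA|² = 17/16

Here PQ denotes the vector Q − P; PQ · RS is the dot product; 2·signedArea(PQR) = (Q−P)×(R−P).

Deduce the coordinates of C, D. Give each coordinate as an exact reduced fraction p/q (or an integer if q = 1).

C = (-4, 9/4)
D = (-13/4, 33/16)

1. C_x = -4  [line -11·x + -9·y + -95/4 = 0 ∩ |CB|² = 153/16]
2. C_y = 9/4  [line -11·x + -9·y + -95/4 = 0 ∩ |CB|² = 153/16]
   → C = (-4, 9/4)
3. D_x = -13/4  [D divides CA with CD:DA = 3/4:1/4]
4. D_y = 33/16  [D divides CA with CD:DA = 3/4:1/4]
   → D = (-13/4, 33/16)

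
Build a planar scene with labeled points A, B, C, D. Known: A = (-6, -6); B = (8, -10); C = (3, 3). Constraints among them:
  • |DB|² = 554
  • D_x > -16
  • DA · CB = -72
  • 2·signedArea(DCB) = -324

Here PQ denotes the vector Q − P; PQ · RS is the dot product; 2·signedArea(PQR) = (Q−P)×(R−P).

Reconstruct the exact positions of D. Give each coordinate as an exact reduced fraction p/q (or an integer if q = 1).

1. D_x = -15  [2·signedArea(DCB) = -324 ∩ DA · CB = -72]
2. D_y = -15  [2·signedArea(DCB) = -324 ∩ DA · CB = -72]
   → D = (-15, -15)

D = (-15, -15)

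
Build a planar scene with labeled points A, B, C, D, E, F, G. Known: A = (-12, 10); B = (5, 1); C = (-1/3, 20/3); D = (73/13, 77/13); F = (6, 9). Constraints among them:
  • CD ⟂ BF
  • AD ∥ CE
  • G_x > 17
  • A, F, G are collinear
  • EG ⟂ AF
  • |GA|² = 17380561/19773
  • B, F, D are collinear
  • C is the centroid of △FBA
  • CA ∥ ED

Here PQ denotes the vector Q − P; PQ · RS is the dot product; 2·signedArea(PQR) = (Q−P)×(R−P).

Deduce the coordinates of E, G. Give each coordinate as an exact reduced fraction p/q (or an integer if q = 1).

E = (674/39, 101/39)
G = (14874/845, 21181/2535)

1. E_x = 674/39  [CA ∥ ED ∩ AD ∥ CE]
2. E_y = 101/39  [CA ∥ ED ∩ AD ∥ CE]
   → E = (674/39, 101/39)
3. G_x = 14874/845  [A, F, G are collinear ∩ EG ⟂ AF]
4. G_y = 21181/2535  [A, F, G are collinear ∩ EG ⟂ AF]
   → G = (14874/845, 21181/2535)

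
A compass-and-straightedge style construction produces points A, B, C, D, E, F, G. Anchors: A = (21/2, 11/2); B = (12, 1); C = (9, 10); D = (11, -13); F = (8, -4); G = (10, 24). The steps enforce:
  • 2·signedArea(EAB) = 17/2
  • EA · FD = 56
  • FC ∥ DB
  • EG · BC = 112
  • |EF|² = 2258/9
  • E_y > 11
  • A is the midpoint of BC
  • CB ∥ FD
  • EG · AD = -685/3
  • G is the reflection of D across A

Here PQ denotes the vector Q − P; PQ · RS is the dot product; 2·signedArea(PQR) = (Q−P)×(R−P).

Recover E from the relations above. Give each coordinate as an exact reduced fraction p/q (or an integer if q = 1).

E = (31/3, 35/3)

1. E_x = 31/3  [EA · FD = 56 ∩ EG · AD = -685/3]
2. E_y = 35/3  [EA · FD = 56 ∩ EG · AD = -685/3]
   → E = (31/3, 35/3)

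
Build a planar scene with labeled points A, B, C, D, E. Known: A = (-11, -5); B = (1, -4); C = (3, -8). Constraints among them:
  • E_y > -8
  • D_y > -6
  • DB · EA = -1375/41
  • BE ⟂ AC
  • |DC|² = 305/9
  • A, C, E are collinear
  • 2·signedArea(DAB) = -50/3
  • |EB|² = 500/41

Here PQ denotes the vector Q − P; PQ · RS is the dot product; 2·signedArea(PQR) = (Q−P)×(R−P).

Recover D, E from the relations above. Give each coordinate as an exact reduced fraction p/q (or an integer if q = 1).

1. E_x = 11/41  [A, C, E are collinear ∩ BE ⟂ AC]
2. E_y = -304/41  [A, C, E are collinear ∩ BE ⟂ AC]
   → E = (11/41, -304/41)
3. D_x = -7/3  [2·signedArea(DAB) = -50/3 ∩ DB · EA = -1375/41]
4. D_y = -17/3  [2·signedArea(DAB) = -50/3 ∩ DB · EA = -1375/41]
   → D = (-7/3, -17/3)

D = (-7/3, -17/3)
E = (11/41, -304/41)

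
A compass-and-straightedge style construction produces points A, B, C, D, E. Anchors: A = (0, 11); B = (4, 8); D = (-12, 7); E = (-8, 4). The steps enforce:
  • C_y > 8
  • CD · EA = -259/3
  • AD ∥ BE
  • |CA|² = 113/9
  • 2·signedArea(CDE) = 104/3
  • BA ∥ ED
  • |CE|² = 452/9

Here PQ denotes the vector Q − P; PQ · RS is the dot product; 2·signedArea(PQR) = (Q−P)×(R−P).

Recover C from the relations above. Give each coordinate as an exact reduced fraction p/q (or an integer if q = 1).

1. C_x = -8/3  [CD · EA = -259/3 ∩ 2·signedArea(CDE) = 104/3]
2. C_y = 26/3  [CD · EA = -259/3 ∩ 2·signedArea(CDE) = 104/3]
   → C = (-8/3, 26/3)

C = (-8/3, 26/3)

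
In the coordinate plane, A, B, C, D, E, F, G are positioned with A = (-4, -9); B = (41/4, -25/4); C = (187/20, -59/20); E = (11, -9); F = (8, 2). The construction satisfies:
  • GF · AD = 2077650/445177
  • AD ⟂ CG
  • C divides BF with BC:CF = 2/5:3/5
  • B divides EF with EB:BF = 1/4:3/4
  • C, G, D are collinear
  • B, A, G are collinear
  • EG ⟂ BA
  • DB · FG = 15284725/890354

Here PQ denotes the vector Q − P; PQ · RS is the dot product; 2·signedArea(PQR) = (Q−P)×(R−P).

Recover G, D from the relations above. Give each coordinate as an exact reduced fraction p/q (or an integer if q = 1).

D = (4366058/445177, -1910475/445177)
G = (7051/674, -4185/674)

1. G_x = 7051/674  [B, A, G are collinear ∩ EG ⟂ BA]
2. G_y = -4185/674  [B, A, G are collinear ∩ EG ⟂ BA]
   → G = (7051/674, -4185/674)
3. D_x = 4366058/445177  [C, G, D are collinear ∩ AD ⟂ CG]
4. D_y = -1910475/445177  [C, G, D are collinear ∩ AD ⟂ CG]
   → D = (4366058/445177, -1910475/445177)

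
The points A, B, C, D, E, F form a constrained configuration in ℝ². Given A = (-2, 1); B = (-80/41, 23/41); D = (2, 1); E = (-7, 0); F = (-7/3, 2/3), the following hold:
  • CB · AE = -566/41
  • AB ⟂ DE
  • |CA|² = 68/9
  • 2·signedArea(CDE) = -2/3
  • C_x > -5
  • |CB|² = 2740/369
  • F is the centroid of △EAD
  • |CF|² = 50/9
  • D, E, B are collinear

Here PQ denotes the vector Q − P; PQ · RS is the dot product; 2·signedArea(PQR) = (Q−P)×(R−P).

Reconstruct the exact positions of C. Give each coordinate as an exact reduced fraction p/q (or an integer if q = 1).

1. C_x = -14/3  [2·signedArea(CDE) = -2/3 ∩ CB · AE = -566/41]
2. C_y = 1/3  [2·signedArea(CDE) = -2/3 ∩ CB · AE = -566/41]
   → C = (-14/3, 1/3)

C = (-14/3, 1/3)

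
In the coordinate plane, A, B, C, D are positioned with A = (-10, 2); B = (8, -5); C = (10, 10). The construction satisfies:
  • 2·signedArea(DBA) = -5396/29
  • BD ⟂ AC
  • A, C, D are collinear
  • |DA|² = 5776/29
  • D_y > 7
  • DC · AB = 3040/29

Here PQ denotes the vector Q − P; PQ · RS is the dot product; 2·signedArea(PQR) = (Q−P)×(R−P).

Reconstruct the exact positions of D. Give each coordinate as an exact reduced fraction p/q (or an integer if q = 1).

D = (90/29, 210/29)

1. D_x = 90/29  [A, C, D are collinear ∩ BD ⟂ AC]
2. D_y = 210/29  [A, C, D are collinear ∩ BD ⟂ AC]
   → D = (90/29, 210/29)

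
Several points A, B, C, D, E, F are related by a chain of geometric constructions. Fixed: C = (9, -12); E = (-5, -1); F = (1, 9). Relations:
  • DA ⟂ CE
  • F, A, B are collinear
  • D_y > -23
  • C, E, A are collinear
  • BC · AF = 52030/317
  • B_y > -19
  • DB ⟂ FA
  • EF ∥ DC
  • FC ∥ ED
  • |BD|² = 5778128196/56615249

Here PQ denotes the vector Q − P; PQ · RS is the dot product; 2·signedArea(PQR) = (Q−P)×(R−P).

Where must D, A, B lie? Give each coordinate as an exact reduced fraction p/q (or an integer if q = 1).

1. D_x = 3  [EF ∥ DC ∩ FC ∥ ED]
2. D_y = -22  [EF ∥ DC ∩ FC ∥ ED]
   → D = (3, -22)
3. A_x = 3217/317  [C, E, A are collinear ∩ DA ⟂ CE]
4. A_y = -4090/317  [C, E, A are collinear ∩ DA ⟂ CE]
   → A = (3217/317, -4090/317)
5. B_x = 697610949/56615249  [F, A, B are collinear ∩ DB ⟂ FA]
6. B_y = -1025094878/56615249  [F, A, B are collinear ∩ DB ⟂ FA]
   → B = (697610949/56615249, -1025094878/56615249)

A = (3217/317, -4090/317)
B = (697610949/56615249, -1025094878/56615249)
D = (3, -22)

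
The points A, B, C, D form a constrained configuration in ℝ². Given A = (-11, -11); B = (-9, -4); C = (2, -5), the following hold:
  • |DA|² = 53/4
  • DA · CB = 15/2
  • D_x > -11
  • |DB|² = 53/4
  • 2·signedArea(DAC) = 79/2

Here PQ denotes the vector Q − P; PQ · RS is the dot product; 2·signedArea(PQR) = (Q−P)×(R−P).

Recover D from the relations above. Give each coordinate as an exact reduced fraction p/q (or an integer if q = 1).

D = (-10, -15/2)

1. D_x = -10  [2·signedArea(DAC) = 79/2 ∩ DA · CB = 15/2]
2. D_y = -15/2  [2·signedArea(DAC) = 79/2 ∩ DA · CB = 15/2]
   → D = (-10, -15/2)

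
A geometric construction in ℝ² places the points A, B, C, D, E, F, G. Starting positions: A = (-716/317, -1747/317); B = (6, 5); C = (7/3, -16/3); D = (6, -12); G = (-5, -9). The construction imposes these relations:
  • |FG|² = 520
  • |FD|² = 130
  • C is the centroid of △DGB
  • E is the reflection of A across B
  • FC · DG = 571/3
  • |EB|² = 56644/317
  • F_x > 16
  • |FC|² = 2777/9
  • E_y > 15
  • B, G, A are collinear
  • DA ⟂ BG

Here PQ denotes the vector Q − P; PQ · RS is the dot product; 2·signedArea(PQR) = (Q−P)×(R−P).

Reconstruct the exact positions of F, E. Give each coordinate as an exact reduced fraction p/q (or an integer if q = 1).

E = (4520/317, 4917/317)
F = (17, -15)

1. F_x = 17  [line 11·x + -3·y + -232 = 0 ∩ |FD|² = 130]
2. F_y = -15  [line 11·x + -3·y + -232 = 0 ∩ |FD|² = 130]
   → F = (17, -15)
3. E_x = 4520/317  [E is the reflection of A across B]
4. E_y = 4917/317  [E is the reflection of A across B]
   → E = (4520/317, 4917/317)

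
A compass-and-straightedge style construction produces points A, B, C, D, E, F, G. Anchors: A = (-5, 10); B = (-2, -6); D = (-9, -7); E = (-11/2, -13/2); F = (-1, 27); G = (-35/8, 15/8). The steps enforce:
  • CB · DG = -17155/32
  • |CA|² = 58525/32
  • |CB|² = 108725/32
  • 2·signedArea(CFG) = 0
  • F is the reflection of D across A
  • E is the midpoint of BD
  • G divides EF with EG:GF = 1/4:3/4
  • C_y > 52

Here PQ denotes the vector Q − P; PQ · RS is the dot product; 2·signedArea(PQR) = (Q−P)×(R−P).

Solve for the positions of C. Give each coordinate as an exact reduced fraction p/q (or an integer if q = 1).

C = (19/8, 417/8)

1. C_x = 19/8  [2·signedArea(CFG) = 0 ∩ CB · DG = -17155/32]
2. C_y = 417/8  [2·signedArea(CFG) = 0 ∩ CB · DG = -17155/32]
   → C = (19/8, 417/8)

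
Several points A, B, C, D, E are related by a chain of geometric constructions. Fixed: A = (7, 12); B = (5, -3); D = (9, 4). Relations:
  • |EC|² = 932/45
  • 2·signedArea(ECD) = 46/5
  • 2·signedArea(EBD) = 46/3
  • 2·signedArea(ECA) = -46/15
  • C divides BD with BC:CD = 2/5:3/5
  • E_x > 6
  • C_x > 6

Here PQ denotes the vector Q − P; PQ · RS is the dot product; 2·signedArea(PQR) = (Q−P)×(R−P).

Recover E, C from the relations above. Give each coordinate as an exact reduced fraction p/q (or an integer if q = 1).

1. C_x = 33/5  [C divides BD with BC:CD = 2/5:3/5]
2. C_y = -1/5  [C divides BD with BC:CD = 2/5:3/5]
   → C = (33/5, -1/5)
3. E_x = 7  [2·signedArea(EBD) = 46/3 ∩ 2·signedArea(ECA) = -46/15]
4. E_y = 13/3  [2·signedArea(EBD) = 46/3 ∩ 2·signedArea(ECA) = -46/15]
   → E = (7, 13/3)

C = (33/5, -1/5)
E = (7, 13/3)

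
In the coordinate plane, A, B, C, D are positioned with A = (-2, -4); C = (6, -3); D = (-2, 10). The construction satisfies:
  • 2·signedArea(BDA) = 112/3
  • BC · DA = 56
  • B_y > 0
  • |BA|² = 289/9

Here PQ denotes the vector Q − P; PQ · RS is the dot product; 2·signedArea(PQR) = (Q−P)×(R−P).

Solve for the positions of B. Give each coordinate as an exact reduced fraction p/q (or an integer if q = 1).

B = (2/3, 1)

1. B_x = 2/3  [BC · DA = 56 ∩ 2·signedArea(BDA) = 112/3]
2. B_y = 1  [BC · DA = 56 ∩ 2·signedArea(BDA) = 112/3]
   → B = (2/3, 1)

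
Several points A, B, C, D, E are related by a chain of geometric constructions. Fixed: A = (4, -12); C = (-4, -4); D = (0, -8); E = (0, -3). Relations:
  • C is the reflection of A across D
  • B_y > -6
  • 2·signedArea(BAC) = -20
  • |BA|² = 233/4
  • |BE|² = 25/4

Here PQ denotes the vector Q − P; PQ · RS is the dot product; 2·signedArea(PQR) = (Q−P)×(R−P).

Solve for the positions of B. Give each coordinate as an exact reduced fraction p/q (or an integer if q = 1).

B = (0, -11/2)

1. B_x = 0  [line -8·x + -8·y + -44 = 0 ∩ |BA|² = 233/4]
2. B_y = -11/2  [line -8·x + -8·y + -44 = 0 ∩ |BA|² = 233/4]
   → B = (0, -11/2)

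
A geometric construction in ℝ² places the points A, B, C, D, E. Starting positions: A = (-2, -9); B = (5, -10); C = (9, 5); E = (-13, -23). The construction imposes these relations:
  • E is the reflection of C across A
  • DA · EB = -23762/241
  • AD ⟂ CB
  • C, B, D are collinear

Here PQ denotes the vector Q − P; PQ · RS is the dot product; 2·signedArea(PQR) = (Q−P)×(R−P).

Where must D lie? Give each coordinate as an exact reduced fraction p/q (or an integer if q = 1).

D = (1153/241, -2605/241)

1. D_x = 1153/241  [C, B, D are collinear ∩ AD ⟂ CB]
2. D_y = -2605/241  [C, B, D are collinear ∩ AD ⟂ CB]
   → D = (1153/241, -2605/241)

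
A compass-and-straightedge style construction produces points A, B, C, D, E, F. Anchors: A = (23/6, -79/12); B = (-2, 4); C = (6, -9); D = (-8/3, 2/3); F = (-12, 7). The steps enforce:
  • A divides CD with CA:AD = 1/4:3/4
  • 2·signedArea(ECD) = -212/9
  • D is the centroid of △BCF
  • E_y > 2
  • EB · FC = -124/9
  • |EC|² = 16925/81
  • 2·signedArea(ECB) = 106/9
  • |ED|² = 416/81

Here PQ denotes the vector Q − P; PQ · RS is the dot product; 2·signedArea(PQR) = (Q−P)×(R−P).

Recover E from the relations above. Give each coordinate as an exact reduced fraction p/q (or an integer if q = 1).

E = (-20/9, 26/9)

1. E_x = -20/9  [EB · FC = -124/9 ∩ 2·signedArea(ECB) = 106/9]
2. E_y = 26/9  [EB · FC = -124/9 ∩ 2·signedArea(ECB) = 106/9]
   → E = (-20/9, 26/9)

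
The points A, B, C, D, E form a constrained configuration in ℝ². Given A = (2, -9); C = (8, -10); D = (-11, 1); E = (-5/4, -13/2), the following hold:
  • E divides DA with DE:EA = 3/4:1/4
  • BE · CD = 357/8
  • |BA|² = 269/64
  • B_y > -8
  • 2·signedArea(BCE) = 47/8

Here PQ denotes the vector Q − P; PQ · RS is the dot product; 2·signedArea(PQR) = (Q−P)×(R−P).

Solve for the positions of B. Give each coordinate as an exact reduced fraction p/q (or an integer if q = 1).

1. B_x = 3/8  [2·signedArea(BCE) = 47/8 ∩ BE · CD = 357/8]
2. B_y = -31/4  [2·signedArea(BCE) = 47/8 ∩ BE · CD = 357/8]
   → B = (3/8, -31/4)

B = (3/8, -31/4)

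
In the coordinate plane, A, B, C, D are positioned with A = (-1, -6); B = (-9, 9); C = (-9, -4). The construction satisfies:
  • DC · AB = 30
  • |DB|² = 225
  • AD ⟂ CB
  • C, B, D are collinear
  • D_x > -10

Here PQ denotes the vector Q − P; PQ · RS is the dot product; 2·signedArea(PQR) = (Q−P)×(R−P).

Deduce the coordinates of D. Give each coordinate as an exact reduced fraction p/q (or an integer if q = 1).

1. D_x = -9  [C, B, D are collinear ∩ AD ⟂ CB]
2. D_y = -6  [C, B, D are collinear ∩ AD ⟂ CB]
   → D = (-9, -6)

D = (-9, -6)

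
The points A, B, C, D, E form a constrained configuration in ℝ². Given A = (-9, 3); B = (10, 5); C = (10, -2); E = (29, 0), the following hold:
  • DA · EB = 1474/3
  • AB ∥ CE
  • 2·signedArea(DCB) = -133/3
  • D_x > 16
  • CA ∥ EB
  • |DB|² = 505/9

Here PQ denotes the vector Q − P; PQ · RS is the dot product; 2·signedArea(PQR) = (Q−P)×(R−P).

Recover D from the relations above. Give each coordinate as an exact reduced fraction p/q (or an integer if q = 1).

D = (49/3, 1)

1. D_x = 49/3  [2·signedArea(DCB) = -133/3 ∩ DA · EB = 1474/3]
2. D_y = 1  [2·signedArea(DCB) = -133/3 ∩ DA · EB = 1474/3]
   → D = (49/3, 1)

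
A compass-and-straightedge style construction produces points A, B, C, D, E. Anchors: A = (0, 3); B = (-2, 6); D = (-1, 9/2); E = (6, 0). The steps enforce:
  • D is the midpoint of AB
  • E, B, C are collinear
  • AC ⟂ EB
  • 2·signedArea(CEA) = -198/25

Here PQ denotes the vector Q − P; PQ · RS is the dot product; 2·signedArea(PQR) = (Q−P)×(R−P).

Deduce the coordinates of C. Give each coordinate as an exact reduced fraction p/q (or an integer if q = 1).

C = (18/25, 99/25)

1. C_x = 18/25  [E, B, C are collinear ∩ AC ⟂ EB]
2. C_y = 99/25  [E, B, C are collinear ∩ AC ⟂ EB]
   → C = (18/25, 99/25)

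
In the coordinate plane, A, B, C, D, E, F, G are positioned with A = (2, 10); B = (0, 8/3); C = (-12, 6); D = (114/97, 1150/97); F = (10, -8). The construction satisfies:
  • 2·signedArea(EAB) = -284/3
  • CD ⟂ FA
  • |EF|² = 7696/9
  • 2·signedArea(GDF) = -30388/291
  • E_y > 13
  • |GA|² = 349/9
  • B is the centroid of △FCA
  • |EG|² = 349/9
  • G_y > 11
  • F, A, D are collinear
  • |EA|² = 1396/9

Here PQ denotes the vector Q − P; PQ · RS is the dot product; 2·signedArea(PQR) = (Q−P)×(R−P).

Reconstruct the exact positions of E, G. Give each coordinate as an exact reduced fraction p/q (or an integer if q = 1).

1. E_x = -10  [line 22/3·x + -2·y + 100 = 0 ∩ |EF|² = 7696/9]
2. E_y = 40/3  [line 22/3·x + -2·y + 100 = 0 ∩ |EF|² = 7696/9]
   → E = (-10, 40/3)
3. G_x = -4  [line 1926/97·x + 856/97·y + -6848/291 = 0 ∩ |GA|² = 349/9]
4. G_y = 35/3  [line 1926/97·x + 856/97·y + -6848/291 = 0 ∩ |GA|² = 349/9]
   → G = (-4, 35/3)

E = (-10, 40/3)
G = (-4, 35/3)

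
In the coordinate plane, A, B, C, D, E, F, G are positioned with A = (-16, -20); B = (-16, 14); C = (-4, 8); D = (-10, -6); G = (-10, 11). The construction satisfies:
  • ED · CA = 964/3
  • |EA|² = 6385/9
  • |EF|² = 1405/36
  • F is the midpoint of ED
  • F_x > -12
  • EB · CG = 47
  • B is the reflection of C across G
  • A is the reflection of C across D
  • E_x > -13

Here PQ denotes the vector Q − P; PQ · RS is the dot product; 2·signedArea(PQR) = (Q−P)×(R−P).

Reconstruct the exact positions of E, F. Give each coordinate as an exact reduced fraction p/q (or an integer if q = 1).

E = (-12, 19/3)
F = (-11, 1/6)

1. E_x = -12  [ED · CA = 964/3 ∩ EB · CG = 47]
2. E_y = 19/3  [ED · CA = 964/3 ∩ EB · CG = 47]
   → E = (-12, 19/3)
3. F_x = -11  [F is the midpoint of ED]
4. F_y = 1/6  [F is the midpoint of ED]
   → F = (-11, 1/6)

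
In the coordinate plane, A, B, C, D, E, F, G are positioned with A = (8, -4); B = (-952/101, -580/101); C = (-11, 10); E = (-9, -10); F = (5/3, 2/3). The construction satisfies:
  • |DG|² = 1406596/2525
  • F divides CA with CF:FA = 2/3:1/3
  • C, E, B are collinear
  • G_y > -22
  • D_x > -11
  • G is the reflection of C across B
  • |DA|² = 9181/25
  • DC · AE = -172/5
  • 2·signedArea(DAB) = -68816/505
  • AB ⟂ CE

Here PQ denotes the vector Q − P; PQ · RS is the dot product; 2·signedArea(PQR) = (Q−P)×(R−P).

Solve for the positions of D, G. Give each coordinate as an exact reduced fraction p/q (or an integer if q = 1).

D = (-51/5, 2)
G = (-793/101, -2170/101)

1. D_x = -51/5  [2·signedArea(DAB) = -68816/505 ∩ DC · AE = -172/5]
2. D_y = 2  [2·signedArea(DAB) = -68816/505 ∩ DC · AE = -172/5]
   → D = (-51/5, 2)
3. G_x = -793/101  [G is the reflection of C across B]
4. G_y = -2170/101  [G is the reflection of C across B]
   → G = (-793/101, -2170/101)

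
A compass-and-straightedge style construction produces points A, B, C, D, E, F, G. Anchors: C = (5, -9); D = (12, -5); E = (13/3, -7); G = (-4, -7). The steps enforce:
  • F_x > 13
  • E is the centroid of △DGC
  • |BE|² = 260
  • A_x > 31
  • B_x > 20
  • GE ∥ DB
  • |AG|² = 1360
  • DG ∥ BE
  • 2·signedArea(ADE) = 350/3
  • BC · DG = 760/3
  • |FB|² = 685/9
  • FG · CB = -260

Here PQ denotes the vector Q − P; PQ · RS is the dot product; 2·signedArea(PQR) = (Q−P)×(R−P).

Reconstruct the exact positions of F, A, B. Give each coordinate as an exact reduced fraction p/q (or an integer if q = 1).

1. A_x = 32  [line 2·x + -23/3·y + -179 = 0 ∩ |AG|² = 1360]
2. A_y = -15  [line 2·x + -23/3·y + -179 = 0 ∩ |AG|² = 1360]
   → A = (32, -15)
3. B_x = 61/3  [DG ∥ BE ∩ GE ∥ DB]
4. B_y = -5  [DG ∥ BE ∩ GE ∥ DB]
   → B = (61/3, -5)
5. F_x = 14  [line -46/3·x + -4·y + 512/3 = 0 ∩ |FB|² = 685/9]
6. F_y = -11  [line -46/3·x + -4·y + 512/3 = 0 ∩ |FB|² = 685/9]
   → F = (14, -11)

A = (32, -15)
B = (61/3, -5)
F = (14, -11)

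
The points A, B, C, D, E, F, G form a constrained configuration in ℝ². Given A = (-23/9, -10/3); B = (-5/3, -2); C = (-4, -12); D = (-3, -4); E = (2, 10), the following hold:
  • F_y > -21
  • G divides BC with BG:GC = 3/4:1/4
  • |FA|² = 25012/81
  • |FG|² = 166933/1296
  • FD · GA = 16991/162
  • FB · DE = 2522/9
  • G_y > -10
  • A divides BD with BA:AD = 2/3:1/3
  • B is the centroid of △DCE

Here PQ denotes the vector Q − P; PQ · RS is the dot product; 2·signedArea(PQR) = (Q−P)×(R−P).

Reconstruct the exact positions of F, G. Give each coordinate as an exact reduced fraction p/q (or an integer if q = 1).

1. G_x = -41/12  [G divides BC with BG:GC = 3/4:1/4]
2. G_y = -19/2  [G divides BC with BG:GC = 3/4:1/4]
   → G = (-41/12, -19/2)
3. F_x = -49/9  [FB · DE = 2522/9 ∩ FD · GA = 16991/162]
4. F_y = -62/3  [FB · DE = 2522/9 ∩ FD · GA = 16991/162]
   → F = (-49/9, -62/3)

F = (-49/9, -62/3)
G = (-41/12, -19/2)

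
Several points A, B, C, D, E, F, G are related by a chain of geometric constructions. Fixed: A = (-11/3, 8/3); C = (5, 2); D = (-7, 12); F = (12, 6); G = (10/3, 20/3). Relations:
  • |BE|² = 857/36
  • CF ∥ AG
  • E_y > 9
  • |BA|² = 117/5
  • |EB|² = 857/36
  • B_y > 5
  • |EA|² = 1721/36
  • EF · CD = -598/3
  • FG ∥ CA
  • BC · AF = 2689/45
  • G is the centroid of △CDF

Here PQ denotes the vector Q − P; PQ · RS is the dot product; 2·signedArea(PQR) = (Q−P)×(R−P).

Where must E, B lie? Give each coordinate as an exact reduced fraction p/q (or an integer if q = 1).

1. E_x = -11/6  [line 12·x + -10·y + 346/3 = 0 ∩ |EA|² = 1721/36]
2. E_y = 28/3  [line 12·x + -10·y + 346/3 = 0 ∩ |EA|² = 1721/36]
   → E = (-11/6, 28/3)
3. B_x = 8/15  [line -47/3·x + -10/3·y + 1136/45 = 0 ∩ |BA|² = 117/5]
4. B_y = 76/15  [line -47/3·x + -10/3·y + 1136/45 = 0 ∩ |BA|² = 117/5]
   → B = (8/15, 76/15)

B = (8/15, 76/15)
E = (-11/6, 28/3)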